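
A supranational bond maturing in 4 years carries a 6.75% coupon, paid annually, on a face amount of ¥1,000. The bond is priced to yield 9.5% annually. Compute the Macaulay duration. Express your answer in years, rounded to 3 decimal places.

3.617 years

Periodic yield y = 0.095. Discount each cash flow and weight by its year:
  t   CF        PV=CF/(1+0.095)^t    t·PV
  1        67.50        61.6438        61.6438
  2        67.50        56.2957       112.5915
  3        67.50        51.4116       154.2349
  4     1,067.50       742.5256     2,970.1022
  Σ                    911.8768     3,298.5725
Price P = Σ PV = 911.8768.
Macaulay duration = Σ(t·PV) / P = 3,298.5725 / 911.8768 = 3.61734 years.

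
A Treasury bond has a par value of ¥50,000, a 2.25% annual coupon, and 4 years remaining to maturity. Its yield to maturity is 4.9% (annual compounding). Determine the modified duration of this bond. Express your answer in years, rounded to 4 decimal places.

3.6819 years

Periodic yield y = 0.049. First find Macaulay duration:
  t   CF        PV=CF/(1+0.049)^t    t·PV
  1     1,125.00     1,072.4500     1,072.4500
  2     1,125.00     1,022.3546     2,044.7092
  3     1,125.00       974.5992     2,923.7976
  4    51,125.00    42,221.2774   168,885.1094
  Σ                 45,290.6811   174,926.0662
P = 45,290.6811; Macaulay duration = 174,926.0662 / 45,290.6811 = 3.86230 years.
Modified duration = D_Mac / (1 + y) = 3.86230 / 1.049 = 3.68188 years.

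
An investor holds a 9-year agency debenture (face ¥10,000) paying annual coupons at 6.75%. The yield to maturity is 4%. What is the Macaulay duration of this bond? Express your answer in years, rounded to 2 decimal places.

7.22 years

Periodic yield y = 0.04. Discount each cash flow and weight by its year:
  t   CF        PV=CF/(1+0.04)^t    t·PV
  1       675.00       649.0385       649.0385
  2       675.00       624.0754     1,248.1509
  3       675.00       600.0725     1,800.2176
  4       675.00       576.9928     2,307.9713
  5       675.00       554.8008     2,774.0040
  6       675.00       533.4623     3,200.7738
  7       675.00       512.9445     3,590.6117
  8       675.00       493.2159     3,945.7271
  9    10,675.00     7,500.1134    67,501.0206
  Σ                 12,044.7162    87,017.5155
Price P = Σ PV = 12,044.7162.
Macaulay duration = Σ(t·PV) / P = 87,017.5155 / 12,044.7162 = 7.22454 years.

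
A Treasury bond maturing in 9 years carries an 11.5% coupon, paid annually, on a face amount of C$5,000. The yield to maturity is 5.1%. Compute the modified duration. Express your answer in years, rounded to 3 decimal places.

Periodic yield y = 0.051. First find Macaulay duration:
  t   CF        PV=CF/(1+0.051)^t    t·PV
  1       575.00       547.0980       547.0980
  2       575.00       520.5500     1,041.0999
  3       575.00       495.2902     1,485.8705
  4       575.00       471.2561     1,885.0244
  5       575.00       448.3883     2,241.9415
  6       575.00       426.6302     2,559.7809
  7       575.00       405.9278     2,841.4948
  8       575.00       386.2301     3,089.8408
  9     5,575.00     3,563.0378    32,067.3400
  Σ                  7,264.4084    47,759.4908
P = 7,264.4084; Macaulay duration = 47,759.4908 / 7,264.4084 = 6.57445 years.
Modified duration = D_Mac / (1 + y) = 6.57445 / 1.051 = 6.25542 years.

6.255 years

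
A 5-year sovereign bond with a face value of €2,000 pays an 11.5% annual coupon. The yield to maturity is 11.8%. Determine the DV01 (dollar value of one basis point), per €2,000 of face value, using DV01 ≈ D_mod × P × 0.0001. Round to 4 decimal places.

Periodic yield y = 0.118.
  t   CF        PV=CF/(1+0.118)^t    t·PV
  1       230.00       205.7245       205.7245
  2       230.00       184.0112       368.0224
  3       230.00       164.5896       493.7688
  4       230.00       147.2179       588.8716
  5     2,230.00     1,276.7205     6,383.6027
  Σ                  1,978.2638     8,039.9900
P = 1,978.2638; D_Mac = 4.06416 yrs; D_mod = 3.63521 yrs.
DV01 ≈ 3.63521 × 1,978.2638 × 0.0001 = 0.719140.

€0.7191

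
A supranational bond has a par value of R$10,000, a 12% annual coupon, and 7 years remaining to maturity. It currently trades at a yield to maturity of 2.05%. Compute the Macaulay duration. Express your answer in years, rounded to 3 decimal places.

Periodic yield y = 0.0205. Discount each cash flow and weight by its year:
  t   CF        PV=CF/(1+0.0205)^t    t·PV
  1     1,200.00     1,175.8942     1,175.8942
  2     1,200.00     1,152.2726     2,304.5452
  3     1,200.00     1,129.1255     3,387.3765
  4     1,200.00     1,106.4434     4,425.7737
  5     1,200.00     1,084.2170     5,421.0849
  6     1,200.00     1,062.4370     6,374.6221
  7    11,200.00     9,716.8827    68,018.1788
  Σ                 16,427.2723    91,107.4752
Price P = Σ PV = 16,427.2723.
Macaulay duration = Σ(t·PV) / P = 91,107.4752 / 16,427.2723 = 5.54611 years.

5.546 years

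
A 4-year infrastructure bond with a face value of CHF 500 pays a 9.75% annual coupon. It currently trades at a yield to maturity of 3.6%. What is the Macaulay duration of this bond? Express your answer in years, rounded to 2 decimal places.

Periodic yield y = 0.036. Discount each cash flow and weight by its year:
  t   CF        PV=CF/(1+0.036)^t    t·PV
  1        48.75        47.0560        47.0560
  2        48.75        45.4208        90.8417
  3        48.75        43.8425       131.5275
  4       548.75       476.3602     1,905.4410
  Σ                    612.6796     2,174.8662
Price P = Σ PV = 612.6796.
Macaulay duration = Σ(t·PV) / P = 2,174.8662 / 612.6796 = 3.54976 years.

3.55 years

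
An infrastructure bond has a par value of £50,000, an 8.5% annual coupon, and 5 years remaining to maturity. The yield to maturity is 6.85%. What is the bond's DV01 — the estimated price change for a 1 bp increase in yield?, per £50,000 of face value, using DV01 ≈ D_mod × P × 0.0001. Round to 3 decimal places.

Periodic yield y = 0.0685.
  t   CF        PV=CF/(1+0.0685)^t    t·PV
  1     4,250.00     3,977.5386     3,977.5386
  2     4,250.00     3,722.5443     7,445.0886
  3     4,250.00     3,483.8974    10,451.6921
  4     4,250.00     3,260.5497    13,042.1988
  5    54,250.00    38,951.7622   194,758.8109
  Σ                 53,396.2922   229,675.3290
P = 53,396.2922; D_Mac = 4.30133 yrs; D_mod = 4.02558 yrs.
DV01 ≈ 4.02558 × 53,396.2922 × 0.0001 = 21.495117.

£21.495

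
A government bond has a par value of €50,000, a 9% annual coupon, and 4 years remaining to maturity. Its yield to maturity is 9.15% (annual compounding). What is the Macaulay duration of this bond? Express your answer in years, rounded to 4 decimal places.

Periodic yield y = 0.0915. Discount each cash flow and weight by its year:
  t   CF        PV=CF/(1+0.0915)^t    t·PV
  1     4,500.00     4,122.7668     4,122.7668
  2     4,500.00     3,777.1570     7,554.3139
  3     4,500.00     3,460.5194    10,381.5583
  4    54,500.00    38,397.3756   153,589.5024
  Σ                 49,757.8189   175,648.1415
Price P = Σ PV = 49,757.8189.
Macaulay duration = Σ(t·PV) / P = 175,648.1415 / 49,757.8189 = 3.53006 years.

3.5301 years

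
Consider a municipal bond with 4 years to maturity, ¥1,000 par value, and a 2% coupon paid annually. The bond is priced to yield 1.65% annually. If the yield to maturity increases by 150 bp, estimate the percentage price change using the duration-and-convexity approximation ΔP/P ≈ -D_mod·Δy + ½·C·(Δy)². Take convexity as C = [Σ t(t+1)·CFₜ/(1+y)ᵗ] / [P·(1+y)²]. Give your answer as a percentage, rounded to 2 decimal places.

With y = 0.0165:
  t   CF        PV=CF/(1+0.0165)^t    t·PV        t(t+1)·PV
  1        20.00        19.6754        19.6754          39.3507
  2        20.00        19.3560        38.7120         116.1359
  3        20.00        19.0418        57.1254         228.5015
  4     1,020.00       955.3679     3,821.4716      19,107.3578
  Σ                  1,013.4410     3,936.9843      19,491.3459
P = 1,013.4410; D_Mac = 3.88477 yrs; D_mod = 3.82171 yrs; C = 18.61352.
Duration effect: -3.82171 × (+0.015) = -0.057326
Convexity effect: 0.5 × 18.61352 × (0.015)² = +0.0020940
ΔP/P ≈ -0.057326 + 0.0020940 = -0.055232 = -5.5232%.

-5.52%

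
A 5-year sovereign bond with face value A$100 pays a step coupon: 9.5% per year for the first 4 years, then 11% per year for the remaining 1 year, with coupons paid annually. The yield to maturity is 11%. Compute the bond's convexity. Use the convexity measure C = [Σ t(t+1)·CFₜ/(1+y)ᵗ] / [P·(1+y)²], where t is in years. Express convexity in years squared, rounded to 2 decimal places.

19.14

With y = 0.11:
  t   CF        PV=CF/(1+0.11)^t    t·PV        t(t+1)·PV
  1         9.50         8.5586         8.5586          17.1171
  2         9.50         7.7104        15.4208          46.2625
  3         9.50         6.9463        20.8390          83.3558
  4         9.50         6.2579        25.0318         125.1589
  5       111.00        65.8731       329.3655       1,976.1929
  Σ                     95.3463       399.2156       2,248.0872
P = 95.3463.
Convexity = Σ t(t+1)·PV / [P·(1+y)²] = 2,248.0872 / (95.3463 × 1.232100) = 19.13653.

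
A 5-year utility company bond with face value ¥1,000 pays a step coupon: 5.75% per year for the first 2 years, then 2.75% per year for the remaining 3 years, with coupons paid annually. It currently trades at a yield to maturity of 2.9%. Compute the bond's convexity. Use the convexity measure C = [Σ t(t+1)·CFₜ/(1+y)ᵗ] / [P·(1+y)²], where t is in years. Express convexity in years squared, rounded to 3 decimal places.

25.126

With y = 0.029:
  t   CF        PV=CF/(1+0.029)^t    t·PV        t(t+1)·PV
  1        57.50        55.8795        55.8795         111.7590
  2        57.50        54.3047       108.6093         325.8280
  3        27.50        25.2398        75.7195         302.8781
  4        27.50        24.5285        98.1140         490.5702
  5     1,027.50       890.6457     4,453.2283      26,719.3698
  Σ                  1,050.5982     4,791.5507      27,950.4051
P = 1,050.5982.
Convexity = Σ t(t+1)·PV / [P·(1+y)²] = 27,950.4051 / (1,050.5982 × 1.058841) = 25.12585.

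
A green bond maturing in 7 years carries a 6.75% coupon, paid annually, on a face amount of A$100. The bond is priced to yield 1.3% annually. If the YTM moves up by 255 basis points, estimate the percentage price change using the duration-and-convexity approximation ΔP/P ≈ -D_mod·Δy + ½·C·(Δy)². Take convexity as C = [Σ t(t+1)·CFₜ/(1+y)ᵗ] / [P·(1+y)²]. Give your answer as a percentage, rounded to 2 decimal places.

With y = 0.013:
  t   CF        PV=CF/(1+0.013)^t    t·PV        t(t+1)·PV
  1         6.75         6.6634         6.6634          13.3268
  2         6.75         6.5779        13.1557          39.4672
  3         6.75         6.4934        19.4803          77.9214
  4         6.75         6.4101        25.6405         128.2024
  5         6.75         6.3279        31.6393         189.8357
  6         6.75         6.2466        37.4799         262.3593
  7       106.75        97.5218       682.6527       5,461.2215
  Σ                    136.2411       816.7118       6,172.3341
P = 136.2411; D_Mac = 5.99461 yrs; D_mod = 5.91768 yrs; C = 44.14915.
Duration effect: -5.91768 × (+0.0255) = -0.150901
Convexity effect: 0.5 × 44.14915 × (0.0255)² = +0.0143540
ΔP/P ≈ -0.150901 + 0.0143540 = -0.136547 = -13.6547%.

-13.65%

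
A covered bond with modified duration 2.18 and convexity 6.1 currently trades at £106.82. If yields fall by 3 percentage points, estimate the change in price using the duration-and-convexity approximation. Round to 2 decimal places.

+£7.28

Duration effect: -D_mod·Δy = -2.18 × (-0.03) = +0.065400
Convexity effect: ½·C·(Δy)² = 0.5 × 6.1 × (-0.03)² = +0.0027450
ΔP/P ≈ +0.065400 + 0.0027450 = +0.068145
ΔP ≈ 106.82 × (+0.068145) = +7.2792489.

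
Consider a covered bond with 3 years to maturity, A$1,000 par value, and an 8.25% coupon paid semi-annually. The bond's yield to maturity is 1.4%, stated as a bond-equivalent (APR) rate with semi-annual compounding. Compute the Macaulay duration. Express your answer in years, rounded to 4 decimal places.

Periodic yield y = 0.007. Discount each cash flow and weight by its period:
  t   CF        PV=CF/(1+0.007)^t    t·PV
  1        41.25        40.9633        40.9633
  2        41.25        40.6785        81.3570
  3        41.25        40.3957       121.1872
  4        41.25        40.1149       160.4597
  5        41.25        39.8361       199.1804
  6     1,041.25       998.5693     5,991.4155
  Σ                  1,200.5578     6,594.5632
Price P = Σ PV = 1,200.5578.
Macaulay duration = Σ(t·PV) / P = 6,594.5632 / 1,200.5578 = 5.49292 half-year periods.
In years: 5.49292 / 2 = 2.74646 years.

2.7465 years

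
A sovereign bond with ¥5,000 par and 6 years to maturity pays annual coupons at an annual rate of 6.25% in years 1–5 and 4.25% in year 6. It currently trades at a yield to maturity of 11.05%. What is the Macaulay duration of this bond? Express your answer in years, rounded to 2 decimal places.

5.06 years

Periodic yield y = 0.1105. Discount each cash flow and weight by its year:
  t   CF        PV=CF/(1+0.1105)^t    t·PV
  1       312.50       281.4048       281.4048
  2       312.50       253.4037       506.8073
  3       312.50       228.1888       684.5664
  4       312.50       205.4829       821.9318
  5       312.50       185.0364       925.1821
  6     5,212.50     2,779.2953    16,675.7717
  Σ                  3,932.8119    19,895.6641
Price P = Σ PV = 3,932.8119.
Macaulay duration = Σ(t·PV) / P = 19,895.6641 / 3,932.8119 = 5.05889 years.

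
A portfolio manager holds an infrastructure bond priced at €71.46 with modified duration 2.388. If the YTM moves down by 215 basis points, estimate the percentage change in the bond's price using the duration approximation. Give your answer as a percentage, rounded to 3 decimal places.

Duration approximation: ΔP/P ≈ -D_mod · Δy = -2.388 × (-0.0215) = +0.051342.
As a percentage: +5.1342%.

+5.134%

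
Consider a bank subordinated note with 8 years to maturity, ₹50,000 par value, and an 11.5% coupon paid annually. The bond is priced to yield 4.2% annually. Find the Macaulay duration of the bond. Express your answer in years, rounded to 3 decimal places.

Periodic yield y = 0.042. Discount each cash flow and weight by its year:
  t   CF        PV=CF/(1+0.042)^t    t·PV
  1     5,750.00     5,518.2342     5,518.2342
  2     5,750.00     5,295.8101    10,591.6203
  3     5,750.00     5,082.3514    15,247.0541
  4     5,750.00     4,877.4965    19,509.9861
  5     5,750.00     4,680.8988    23,404.4939
  6     5,750.00     4,492.2253    26,953.3519
  7     5,750.00     4,311.1567    30,178.0971
  8    55,750.00    40,114.6604   320,917.2833
  Σ                 74,372.8334   452,320.1209
Price P = Σ PV = 74,372.8334.
Macaulay duration = Σ(t·PV) / P = 452,320.1209 / 74,372.8334 = 6.08179 years.

6.082 years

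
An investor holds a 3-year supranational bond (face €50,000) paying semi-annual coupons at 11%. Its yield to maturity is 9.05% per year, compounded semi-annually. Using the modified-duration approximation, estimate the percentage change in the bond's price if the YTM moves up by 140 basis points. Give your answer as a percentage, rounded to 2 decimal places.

-3.54%

Periodic yield y = 0.04525. Modified duration first:
  t   CF        PV=CF/(1+0.04525)^t    t·PV
  1     2,750.00     2,630.9495     2,630.9495
  2     2,750.00     2,517.0529     5,034.1058
  3     2,750.00     2,408.0870     7,224.2609
  4     2,750.00     2,303.8383     9,215.3531
  5     2,750.00     2,204.1026    11,020.5131
  6    52,750.00    40,448.4055   242,690.4333
  Σ                 52,512.4358   277,815.6157
P = 52,512.4358; D_Mac = 5.29047 half-year periods = 2.64524 yrs; D_mod = 2.64524/(1+0.04525) = 2.53072 yrs.
ΔP/P ≈ -D_mod · Δy = -2.53072 × (+0.014) = -0.035430 = -3.5430%.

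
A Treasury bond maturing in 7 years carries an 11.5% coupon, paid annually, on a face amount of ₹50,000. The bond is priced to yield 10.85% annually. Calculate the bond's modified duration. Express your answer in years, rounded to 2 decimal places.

4.69 years

Periodic yield y = 0.1085. First find Macaulay duration:
  t   CF        PV=CF/(1+0.1085)^t    t·PV
  1     5,750.00     5,187.1899     5,187.1899
  2     5,750.00     4,679.4677     9,358.9353
  3     5,750.00     4,221.4413    12,664.3238
  4     5,750.00     3,808.2465    15,232.9861
  5     5,750.00     3,435.4953    17,177.4764
  6     5,750.00     3,099.2289    18,595.3737
  7    55,750.00    27,107.8447   189,754.9132
  Σ                 51,538.9143   267,971.1985
P = 51,538.9143; Macaulay duration = 267,971.1985 / 51,538.9143 = 5.19940 years.
Modified duration = D_Mac / (1 + y) = 5.19940 / 1.1085 = 4.69048 years.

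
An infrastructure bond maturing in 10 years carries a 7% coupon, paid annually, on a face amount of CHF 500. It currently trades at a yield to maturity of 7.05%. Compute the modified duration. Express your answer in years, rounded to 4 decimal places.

Periodic yield y = 0.0705. First find Macaulay duration:
  t   CF        PV=CF/(1+0.0705)^t    t·PV
  1        35.00        32.6950        32.6950
  2        35.00        30.5418        61.0836
  3        35.00        28.5304        85.5912
  4        35.00        26.6515       106.6059
  5        35.00        24.8963       124.4815
  6        35.00        23.2567       139.5402
  7        35.00        21.7251       152.0755
  8        35.00        20.2943       162.3546
  9        35.00        18.9578       170.6202
  10      535.00       270.6993     2,706.9926
  Σ                    498.2482     3,742.0404
P = 498.2482; Macaulay duration = 3,742.0404 / 498.2482 = 7.51039 years.
Modified duration = D_Mac / (1 + y) = 7.51039 / 1.0705 = 7.01578 years.

7.0158 years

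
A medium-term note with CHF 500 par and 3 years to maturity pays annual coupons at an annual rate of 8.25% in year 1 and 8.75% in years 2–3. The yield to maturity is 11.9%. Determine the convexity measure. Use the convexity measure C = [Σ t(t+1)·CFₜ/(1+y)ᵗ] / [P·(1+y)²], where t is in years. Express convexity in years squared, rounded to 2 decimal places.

8.58

With y = 0.119:
  t   CF        PV=CF/(1+0.119)^t    t·PV        t(t+1)·PV
  1        41.25        36.8633        36.8633          73.7265
  2        43.75        34.9396        69.8792         209.6376
  3       543.75       388.0691     1,164.2072       4,656.8286
  Σ                    459.8719     1,270.9496       4,940.1928
P = 459.8719.
Convexity = Σ t(t+1)·PV / [P·(1+y)²] = 4,940.1928 / (459.8719 × 1.252161) = 8.57920.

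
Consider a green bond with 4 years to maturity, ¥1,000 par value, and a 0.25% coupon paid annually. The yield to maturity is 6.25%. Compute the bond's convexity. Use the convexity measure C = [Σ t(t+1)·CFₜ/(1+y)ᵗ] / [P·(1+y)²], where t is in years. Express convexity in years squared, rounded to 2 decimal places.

17.62

With y = 0.0625:
  t   CF        PV=CF/(1+0.0625)^t    t·PV        t(t+1)·PV
  1         2.50         2.3529         2.3529           4.7059
  2         2.50         2.2145         4.4291          13.2872
  3         2.50         2.0843         6.2528          25.0112
  4     1,002.50       786.6266     3,146.5064      15,732.5319
  Σ                    793.2783     3,159.5412      15,775.5362
P = 793.2783.
Convexity = Σ t(t+1)·PV / [P·(1+y)²] = 15,775.5362 / (793.2783 × 1.128906) = 17.61573.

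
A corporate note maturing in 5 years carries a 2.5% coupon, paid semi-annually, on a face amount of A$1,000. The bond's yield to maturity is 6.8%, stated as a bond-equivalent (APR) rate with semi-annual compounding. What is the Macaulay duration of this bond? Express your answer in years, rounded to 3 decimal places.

4.696 years

Periodic yield y = 0.034. Discount each cash flow and weight by its period:
  t   CF        PV=CF/(1+0.034)^t    t·PV
  1        12.50        12.0890        12.0890
  2        12.50        11.6915        23.3829
  3        12.50        11.3070        33.9211
  4        12.50        10.9352        43.7409
  5        12.50        10.5757        52.8783
  6        12.50        10.2279        61.3674
  7        12.50         9.8916        69.2412
  8        12.50         9.5663        76.5307
  9        12.50         9.2518        83.2660
  10    1,012.50       724.7524     7,247.5237
  Σ                    820.2883     7,703.9412
Price P = Σ PV = 820.2883.
Macaulay duration = Σ(t·PV) / P = 7,703.9412 / 820.2883 = 9.39175 half-year periods.
In years: 9.39175 / 2 = 4.69587 years.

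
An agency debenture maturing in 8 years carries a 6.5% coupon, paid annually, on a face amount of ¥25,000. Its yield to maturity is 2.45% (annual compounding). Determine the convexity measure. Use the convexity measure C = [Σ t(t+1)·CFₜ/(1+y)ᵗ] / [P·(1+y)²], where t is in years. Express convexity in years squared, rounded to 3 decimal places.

With y = 0.0245:
  t   CF        PV=CF/(1+0.0245)^t    t·PV        t(t+1)·PV
  1     1,625.00     1,586.1396     1,586.1396       3,172.2792
  2     1,625.00     1,548.2085     3,096.4169       9,289.2508
  3     1,625.00     1,511.1845     4,533.5534      18,134.2134
  4     1,625.00     1,475.0458     5,900.1833      29,500.9166
  5     1,625.00     1,439.7714     7,198.8572      43,193.1429
  6     1,625.00     1,405.3406     8,432.0435      59,024.3046
  7     1,625.00     1,371.7331     9,602.1319      76,817.0550
  8    26,625.00    21,937.8425   175,502.7401   1,579,524.6613
  Σ                 32,275.2660   215,852.0659   1,818,655.8239
P = 32,275.2660.
Convexity = Σ t(t+1)·PV / [P·(1+y)²] = 1,818,655.8239 / (32,275.2660 × 1.049600) = 53.68547.

53.685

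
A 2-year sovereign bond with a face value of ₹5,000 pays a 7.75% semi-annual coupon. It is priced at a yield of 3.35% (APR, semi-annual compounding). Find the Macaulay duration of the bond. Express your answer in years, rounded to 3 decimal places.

Periodic yield y = 0.01675. Discount each cash flow and weight by its period:
  t   CF        PV=CF/(1+0.01675)^t    t·PV
  1       193.75       190.5582       190.5582
  2       193.75       187.4189       374.8378
  3       193.75       184.3313       552.9940
  4     5,193.75     4,859.8662    19,439.4650
  Σ                  5,422.1746    20,557.8549
Price P = Σ PV = 5,422.1746.
Macaulay duration = Σ(t·PV) / P = 20,557.8549 / 5,422.1746 = 3.79144 half-year periods.
In years: 3.79144 / 2 = 1.89572 years.

1.896 years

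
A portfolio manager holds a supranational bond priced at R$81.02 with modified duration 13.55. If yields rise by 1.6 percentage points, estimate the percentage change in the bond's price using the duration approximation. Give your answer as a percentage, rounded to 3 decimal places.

Duration approximation: ΔP/P ≈ -D_mod · Δy = -13.55 × (+0.016) = -0.216800.
As a percentage: -21.6800%.

-21.680%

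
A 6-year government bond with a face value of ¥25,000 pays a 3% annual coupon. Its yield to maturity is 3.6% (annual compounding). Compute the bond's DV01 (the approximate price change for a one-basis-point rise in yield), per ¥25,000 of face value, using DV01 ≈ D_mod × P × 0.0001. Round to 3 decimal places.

¥13.017

Periodic yield y = 0.036.
  t   CF        PV=CF/(1+0.036)^t    t·PV
  1       750.00       723.9382       723.9382
  2       750.00       698.7821     1,397.5641
  3       750.00       674.5001     2,023.5002
  4       750.00       651.0618     2,604.2474
  5       750.00       628.4381     3,142.1904
  6    25,750.00    20,826.6156   124,959.6935
  Σ                 24,203.3359   134,851.1338
P = 24,203.3359; D_Mac = 5.57159 yrs; D_mod = 5.37799 yrs.
DV01 ≈ 5.37799 × 24,203.3359 × 0.0001 = 13.016519.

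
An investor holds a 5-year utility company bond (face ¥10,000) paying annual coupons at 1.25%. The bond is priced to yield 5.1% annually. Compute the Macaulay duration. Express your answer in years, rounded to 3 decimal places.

4.864 years

Periodic yield y = 0.051. Discount each cash flow and weight by its year:
  t   CF        PV=CF/(1+0.051)^t    t·PV
  1       125.00       118.9343       118.9343
  2       125.00       113.1630       226.3261
  3       125.00       107.6718       323.0153
  4       125.00       102.4470       409.7879
  5    10,125.00     7,895.5330    39,477.6649
  Σ                  8,337.7491    40,555.7285
Price P = Σ PV = 8,337.7491.
Macaulay duration = Σ(t·PV) / P = 40,555.7285 / 8,337.7491 = 4.86411 years.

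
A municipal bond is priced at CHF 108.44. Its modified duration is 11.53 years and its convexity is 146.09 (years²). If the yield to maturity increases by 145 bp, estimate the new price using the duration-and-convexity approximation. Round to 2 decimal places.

CHF 91.98

Duration effect: -D_mod·Δy = -11.53 × (+0.0145) = -0.167185
Convexity effect: ½·C·(Δy)² = 0.5 × 146.09 × (0.0145)² = +0.01535771125
ΔP/P ≈ -0.167185 + 0.01535771125 = -0.15182728875
New price ≈ 108.44 × (1 - 0.15182728875) = 91.97584880795.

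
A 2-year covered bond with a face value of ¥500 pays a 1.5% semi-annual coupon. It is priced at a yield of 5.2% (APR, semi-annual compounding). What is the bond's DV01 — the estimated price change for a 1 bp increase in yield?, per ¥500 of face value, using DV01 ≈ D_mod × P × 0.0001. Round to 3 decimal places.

Periodic yield y = 0.026.
  t   CF        PV=CF/(1+0.026)^t    t·PV
  1         3.75         3.6550         3.6550
  2         3.75         3.5623         7.1247
  3         3.75         3.4721        10.4162
  4       503.75       454.5960     1,818.3840
  Σ                    465.2854     1,839.5799
P = 465.2854; D_Mac = 3.95366 half-year periods = 1.97683 yrs; D_mod = 1.92673 yrs.
DV01 ≈ 1.92673 × 465.2854 × 0.0001 = 0.089648.

¥0.090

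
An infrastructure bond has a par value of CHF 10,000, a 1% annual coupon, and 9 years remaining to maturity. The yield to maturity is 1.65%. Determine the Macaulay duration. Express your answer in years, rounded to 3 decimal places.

8.639 years

Periodic yield y = 0.0165. Discount each cash flow and weight by its year:
  t   CF        PV=CF/(1+0.0165)^t    t·PV
  1       100.00        98.3768        98.3768
  2       100.00        96.7799       193.5598
  3       100.00        95.2090       285.6269
  4       100.00        93.6635       374.6541
  5       100.00        92.1432       460.7158
  6       100.00        90.6475       543.8848
  7       100.00        89.1761       624.2325
  8       100.00        87.7285       701.8284
  9    10,100.00     8,716.7568    78,450.8108
  Σ                  9,460.4812    81,733.6899
Price P = Σ PV = 9,460.4812.
Macaulay duration = Σ(t·PV) / P = 81,733.6899 / 9,460.4812 = 8.63949 years.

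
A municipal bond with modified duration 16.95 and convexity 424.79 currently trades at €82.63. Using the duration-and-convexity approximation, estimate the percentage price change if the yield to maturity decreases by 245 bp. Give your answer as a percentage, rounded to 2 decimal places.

+54.28%

Duration effect: -D_mod·Δy = -16.95 × (-0.0245) = +0.415275
Convexity effect: ½·C·(Δy)² = 0.5 × 424.79 × (-0.0245)² = +0.12749009875
ΔP/P ≈ +0.415275 + 0.12749009875 = +0.54276509875
= +54.276509875%.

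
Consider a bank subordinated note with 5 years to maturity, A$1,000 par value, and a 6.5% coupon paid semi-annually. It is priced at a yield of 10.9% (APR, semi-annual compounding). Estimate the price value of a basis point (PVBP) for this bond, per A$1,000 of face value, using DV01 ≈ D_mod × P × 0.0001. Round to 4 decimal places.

A$0.3379

Periodic yield y = 0.0545.
  t   CF        PV=CF/(1+0.0545)^t    t·PV
  1        32.50        30.8203        30.8203
  2        32.50        29.2274        58.4548
  3        32.50        27.7168        83.1505
  4        32.50        26.2843       105.1373
  5        32.50        24.9259       124.6294
  6        32.50        23.6376       141.8258
  7        32.50        22.4160       156.9117
  8        32.50        21.2574       170.0594
  9        32.50        20.1588       181.4290
  10    1,032.50       607.3293     6,073.2928
  Σ                    833.7738     7,125.7110
P = 833.7738; D_Mac = 8.54634 half-year periods = 4.27317 yrs; D_mod = 4.05232 yrs.
DV01 ≈ 4.05232 × 833.7738 × 0.0001 = 0.337872.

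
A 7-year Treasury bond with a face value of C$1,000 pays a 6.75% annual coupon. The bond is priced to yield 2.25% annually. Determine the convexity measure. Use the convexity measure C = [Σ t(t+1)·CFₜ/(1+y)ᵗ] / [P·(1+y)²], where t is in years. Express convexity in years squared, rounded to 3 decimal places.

43.028

With y = 0.0225:
  t   CF        PV=CF/(1+0.0225)^t    t·PV        t(t+1)·PV
  1        67.50        66.0147        66.0147         132.0293
  2        67.50        64.5620       129.1240         387.3721
  3        67.50        63.1413       189.4240         757.6961
  4        67.50        61.7519       247.0077       1,235.0385
  5        67.50        60.3931       301.9654       1,811.7924
  6        67.50        59.0641       354.3848       2,480.6938
  7     1,067.50       913.5339     6,394.7373      51,157.8983
  Σ                  1,288.4611     7,682.6580      57,962.5207
P = 1,288.4611.
Convexity = Σ t(t+1)·PV / [P·(1+y)²] = 57,962.5207 / (1,288.4611 × 1.045506) = 43.02782.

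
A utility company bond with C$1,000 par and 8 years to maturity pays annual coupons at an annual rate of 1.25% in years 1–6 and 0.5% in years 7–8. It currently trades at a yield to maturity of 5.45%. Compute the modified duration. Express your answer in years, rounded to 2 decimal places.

7.20 years

Periodic yield y = 0.0545. First find Macaulay duration:
  t   CF        PV=CF/(1+0.0545)^t    t·PV
  1        12.50        11.8540        11.8540
  2        12.50        11.2413        22.4826
  3        12.50        10.6603        31.9810
  4        12.50        10.1094        40.4374
  5        12.50         9.5869        47.9344
  6        12.50         9.0914        54.5484
  7         5.00         3.4486        24.1403
  8     1,005.00       657.3450     5,258.7603
  Σ                    723.3369     5,492.1383
P = 723.3369; Macaulay duration = 5,492.1383 / 723.3369 = 7.59278 years.
Modified duration = D_Mac / (1 + y) = 7.59278 / 1.0545 = 7.20036 years.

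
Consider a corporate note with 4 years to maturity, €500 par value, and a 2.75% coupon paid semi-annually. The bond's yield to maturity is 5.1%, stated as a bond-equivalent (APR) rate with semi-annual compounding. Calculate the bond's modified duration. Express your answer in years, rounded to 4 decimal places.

3.7103 years

Periodic yield y = 0.0255. First find Macaulay duration:
  t   CF        PV=CF/(1+0.0255)^t    t·PV
  1        6.875         6.7040         6.7040
  2        6.875         6.5373        13.0747
  3        6.875         6.3748        19.1244
  4        6.875         6.2163        24.8651
  5        6.875         6.0617        30.3085
  6        6.875         5.9110        35.4658
  7        6.875         5.7640        40.3479
  8      506.875       414.3960     3,315.1680
  Σ                    457.9651     3,485.0584
P = 457.9651; Macaulay duration = 3,485.0584 / 457.9651 = 7.60988 half-year periods = 3.80494 years.
Modified duration = D_Mac / (1 + y) = 3.80494 / 1.0255 = 3.71033 years.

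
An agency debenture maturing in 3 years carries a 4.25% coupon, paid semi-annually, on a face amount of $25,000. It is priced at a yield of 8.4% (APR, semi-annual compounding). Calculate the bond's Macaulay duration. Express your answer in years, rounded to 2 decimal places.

2.84 years

Periodic yield y = 0.042. Discount each cash flow and weight by its period:
  t   CF        PV=CF/(1+0.042)^t    t·PV
  1       531.25       509.8369       509.8369
  2       531.25       489.2868       978.5736
  3       531.25       469.5651     1,408.6952
  4       531.25       450.6383     1,802.5531
  5       531.25       432.4743     2,162.3717
  6    25,531.25    19,946.4570   119,678.7418
  Σ                 22,298.2583   126,540.7723
Price P = Σ PV = 22,298.2583.
Macaulay duration = Σ(t·PV) / P = 126,540.7723 / 22,298.2583 = 5.67492 half-year periods.
In years: 5.67492 / 2 = 2.83746 years.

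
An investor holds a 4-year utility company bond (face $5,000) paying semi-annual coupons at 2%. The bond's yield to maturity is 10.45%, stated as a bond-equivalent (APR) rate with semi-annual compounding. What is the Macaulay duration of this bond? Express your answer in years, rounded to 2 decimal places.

Periodic yield y = 0.05225. Discount each cash flow and weight by its period:
  t   CF        PV=CF/(1+0.05225)^t    t·PV
  1        50.00        47.5172        47.5172
  2        50.00        45.1577        90.3155
  3        50.00        42.9154       128.7462
  4        50.00        40.7844       163.1377
  5        50.00        38.7592       193.7962
  6        50.00        36.8346       221.0078
  7        50.00        35.0056       245.0392
  8     5,050.00     3,360.0048    26,880.0387
  Σ                  3,646.9791    27,969.5985
Price P = Σ PV = 3,646.9791.
Macaulay duration = Σ(t·PV) / P = 27,969.5985 / 3,646.9791 = 7.66925 half-year periods.
In years: 7.66925 / 2 = 3.83463 years.

3.83 years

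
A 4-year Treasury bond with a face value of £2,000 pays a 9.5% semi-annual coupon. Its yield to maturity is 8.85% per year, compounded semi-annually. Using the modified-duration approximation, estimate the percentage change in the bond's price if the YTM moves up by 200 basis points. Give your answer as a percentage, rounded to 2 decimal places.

Periodic yield y = 0.04425. Modified duration first:
  t   CF        PV=CF/(1+0.04425)^t    t·PV
  1        95.00        90.9744        90.9744
  2        95.00        87.1194       174.2387
  3        95.00        83.4277       250.2830
  4        95.00        79.8924       319.5697
  5        95.00        76.5070       382.5350
  6        95.00        73.2650       439.5901
  7        95.00        70.1604       491.1230
  8     2,095.00     1,481.6586    11,853.2691
  Σ                  2,043.0049    14,001.5831
P = 2,043.0049; D_Mac = 6.85343 half-year periods = 3.42671 yrs; D_mod = 3.42671/(1+0.04425) = 3.28151 yrs.
ΔP/P ≈ -D_mod · Δy = -3.28151 × (+0.02) = -0.065630 = -6.5630%.

-6.56%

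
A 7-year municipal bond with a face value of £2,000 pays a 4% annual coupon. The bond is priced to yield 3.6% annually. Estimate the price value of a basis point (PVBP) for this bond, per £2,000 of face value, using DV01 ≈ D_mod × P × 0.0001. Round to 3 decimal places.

£1.237

Periodic yield y = 0.036.
  t   CF        PV=CF/(1+0.036)^t    t·PV
  1        80.00        77.2201        77.2201
  2        80.00        74.5368       149.0735
  3        80.00        71.9467       215.8400
  4        80.00        69.4466       277.7864
  5        80.00        67.0334       335.1670
  6        80.00        64.7040       388.2243
  7     2,080.00     1,623.8468    11,366.9274
  Σ                  2,048.7343    12,810.2387
P = 2,048.7343; D_Mac = 6.25276 yrs; D_mod = 6.03548 yrs.
DV01 ≈ 6.03548 × 2,048.7343 × 0.0001 = 1.236510.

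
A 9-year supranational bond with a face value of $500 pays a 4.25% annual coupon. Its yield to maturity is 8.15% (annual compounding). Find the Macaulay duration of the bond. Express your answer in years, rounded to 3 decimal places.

7.427 years

Periodic yield y = 0.0815. Discount each cash flow and weight by its year:
  t   CF        PV=CF/(1+0.0815)^t    t·PV
  1        21.25        19.6486        19.6486
  2        21.25        18.1679        36.3359
  3        21.25        16.7988        50.3965
  4        21.25        15.5329        62.1316
  5        21.25        14.3624        71.8119
  6        21.25        13.2801        79.6803
  7        21.25        12.2793        85.9550
  8        21.25        11.3539        90.8316
  9       521.25       257.5179     2,317.6607
  Σ                    378.9419     2,814.4522
Price P = Σ PV = 378.9419.
Macaulay duration = Σ(t·PV) / P = 2,814.4522 / 378.9419 = 7.42713 years.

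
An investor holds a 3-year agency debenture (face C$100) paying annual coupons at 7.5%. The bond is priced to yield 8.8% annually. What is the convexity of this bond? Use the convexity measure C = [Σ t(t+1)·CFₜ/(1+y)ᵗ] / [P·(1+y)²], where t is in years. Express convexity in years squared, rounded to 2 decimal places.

With y = 0.088:
  t   CF        PV=CF/(1+0.088)^t    t·PV        t(t+1)·PV
  1         7.50         6.8934         6.8934          13.7868
  2         7.50         6.3358        12.6717          38.0150
  3       107.50        83.4683       250.4050       1,001.6201
  Σ                     96.6976       269.9701       1,053.4218
P = 96.6976.
Convexity = Σ t(t+1)·PV / [P·(1+y)²] = 1,053.4218 / (96.6976 × 1.183744) = 9.20299.

9.20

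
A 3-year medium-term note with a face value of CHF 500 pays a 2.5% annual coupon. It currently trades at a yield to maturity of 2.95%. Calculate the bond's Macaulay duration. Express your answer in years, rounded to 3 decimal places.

Periodic yield y = 0.0295. Discount each cash flow and weight by its year:
  t   CF        PV=CF/(1+0.0295)^t    t·PV
  1        12.50        12.1418        12.1418
  2        12.50        11.7939        23.5878
  3       512.50       469.6938     1,409.0814
  Σ                    493.6295     1,444.8110
Price P = Σ PV = 493.6295.
Macaulay duration = Σ(t·PV) / P = 1,444.8110 / 493.6295 = 2.92691 years.

2.927 years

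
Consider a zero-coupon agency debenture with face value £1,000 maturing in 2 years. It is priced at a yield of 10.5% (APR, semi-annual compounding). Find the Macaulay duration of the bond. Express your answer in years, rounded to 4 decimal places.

A zero-coupon bond has a single cash flow at maturity, so its Macaulay duration equals its maturity: 2 years.
(Equivalently: 4 semi-annual periods ÷ 2 = 2 years.)

2.0000 years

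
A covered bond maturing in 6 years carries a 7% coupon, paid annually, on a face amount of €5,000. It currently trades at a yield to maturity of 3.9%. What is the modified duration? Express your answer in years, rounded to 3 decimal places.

Periodic yield y = 0.039. First find Macaulay duration:
  t   CF        PV=CF/(1+0.039)^t    t·PV
  1       350.00       336.8624       336.8624
  2       350.00       324.2179       648.4357
  3       350.00       312.0480       936.1440
  4       350.00       300.3349     1,201.3397
  5       350.00       289.0615     1,445.3077
  6     5,350.00     4,252.6584    25,515.9503
  Σ                  5,815.1831    30,084.0398
P = 5,815.1831; Macaulay duration = 30,084.0398 / 5,815.1831 = 5.17336 years.
Modified duration = D_Mac / (1 + y) = 5.17336 / 1.039 = 4.97917 years.

4.979 years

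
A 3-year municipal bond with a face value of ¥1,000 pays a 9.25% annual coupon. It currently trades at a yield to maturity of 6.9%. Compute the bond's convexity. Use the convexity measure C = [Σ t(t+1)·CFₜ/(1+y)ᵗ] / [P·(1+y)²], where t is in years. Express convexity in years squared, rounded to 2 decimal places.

With y = 0.069:
  t   CF        PV=CF/(1+0.069)^t    t·PV        t(t+1)·PV
  1        92.50        86.5295        86.5295         173.0589
  2        92.50        80.9443       161.8886         485.6659
  3     1,092.50       894.3105     2,682.9315      10,731.7260
  Σ                  1,061.7843     2,931.3496      11,390.4508
P = 1,061.7843.
Convexity = Σ t(t+1)·PV / [P·(1+y)²] = 11,390.4508 / (1,061.7843 × 1.142761) = 9.38748.

9.39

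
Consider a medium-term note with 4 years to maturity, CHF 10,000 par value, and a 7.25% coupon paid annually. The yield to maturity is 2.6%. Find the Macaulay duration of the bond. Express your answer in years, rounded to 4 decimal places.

3.6451 years

Periodic yield y = 0.026. Discount each cash flow and weight by its year:
  t   CF        PV=CF/(1+0.026)^t    t·PV
  1       725.00       706.6277       706.6277
  2       725.00       688.7209     1,377.4419
  3       725.00       671.2680     2,013.8039
  4    10,725.00     9,678.4956    38,713.9825
  Σ                 11,745.1122    42,811.8559
Price P = Σ PV = 11,745.1122.
Macaulay duration = Σ(t·PV) / P = 42,811.8559 / 11,745.1122 = 3.64508 years.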